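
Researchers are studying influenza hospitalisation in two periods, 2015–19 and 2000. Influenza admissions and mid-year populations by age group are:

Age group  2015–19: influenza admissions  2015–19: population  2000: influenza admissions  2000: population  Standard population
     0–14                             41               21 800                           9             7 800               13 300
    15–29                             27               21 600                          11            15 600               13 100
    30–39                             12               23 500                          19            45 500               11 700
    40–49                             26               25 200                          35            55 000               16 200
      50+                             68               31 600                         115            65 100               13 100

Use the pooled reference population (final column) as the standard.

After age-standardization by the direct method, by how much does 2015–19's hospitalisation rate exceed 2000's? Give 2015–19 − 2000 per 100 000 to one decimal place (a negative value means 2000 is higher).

Age-specific rates per 100 000 for 2015–19: 188.07, 125.00, 51.06, 103.17, 215.19.
For 2000: 115.38, 70.51, 41.76, 63.64, 176.65.
Standard total = 67 400; weights = 0.1973, 0.1944, 0.1736, 0.2404, 0.1944.
2015–19: 0.1973×188.07 + 0.1944×125.00 + 0.1736×51.06 + 0.2404×103.17 + 0.1944×215.19 = 136.8952 per 100 000.
2000: 0.1973×115.38 + 0.1944×70.51 + 0.1736×41.76 + 0.2404×63.64 + 0.1944×176.65 = 93.3523 per 100 000.
Difference = 136.8952 − 93.3523 = 43.5429.

43.5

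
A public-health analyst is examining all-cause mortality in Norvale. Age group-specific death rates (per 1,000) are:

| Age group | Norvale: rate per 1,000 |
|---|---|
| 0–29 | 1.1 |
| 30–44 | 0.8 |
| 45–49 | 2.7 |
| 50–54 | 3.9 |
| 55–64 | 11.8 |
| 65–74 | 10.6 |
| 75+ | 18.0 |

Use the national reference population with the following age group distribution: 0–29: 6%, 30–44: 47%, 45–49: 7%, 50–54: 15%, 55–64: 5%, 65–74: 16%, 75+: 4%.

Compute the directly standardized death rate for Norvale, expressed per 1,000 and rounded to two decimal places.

Standard weights: 0.06, 0.47, 0.07, 0.15, 0.05, 0.16, 0.04.
Standardized rate: 0.0600×1.1 + 0.4700×0.8 + 0.0700×2.7 + 0.1500×3.9 + 0.0500×11.8 + 0.1600×10.6 + 0.0400×18.0 = 4.2220 per 1,000.

4.22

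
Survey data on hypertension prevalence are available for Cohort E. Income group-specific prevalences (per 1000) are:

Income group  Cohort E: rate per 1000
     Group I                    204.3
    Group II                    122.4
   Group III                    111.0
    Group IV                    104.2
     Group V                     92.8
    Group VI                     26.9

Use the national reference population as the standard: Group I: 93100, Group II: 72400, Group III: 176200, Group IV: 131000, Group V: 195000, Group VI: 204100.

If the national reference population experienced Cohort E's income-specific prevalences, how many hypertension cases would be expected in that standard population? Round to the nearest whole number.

84677

Expected hypertension cases = Σ (standard pop × income-specific rate ÷ 1000)
= 93100×204.3/1000 + 72400×122.4/1000 + 176200×111.0/1000 + 131000×104.2/1000 + 195000×92.8/1000 + 204100×26.9/1000
= 19020.33 + 8861.76 + 19558.20 + 13650.20 + 18096.00 + 5490.29 = 84676.78.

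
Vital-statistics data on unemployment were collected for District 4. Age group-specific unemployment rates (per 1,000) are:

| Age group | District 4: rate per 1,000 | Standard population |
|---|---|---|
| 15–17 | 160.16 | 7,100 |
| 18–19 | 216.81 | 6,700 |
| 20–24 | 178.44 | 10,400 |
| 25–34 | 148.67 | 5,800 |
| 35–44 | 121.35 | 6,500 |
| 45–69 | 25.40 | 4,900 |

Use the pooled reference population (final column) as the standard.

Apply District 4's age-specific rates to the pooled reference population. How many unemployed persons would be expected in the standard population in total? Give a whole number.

6221

Expected unemployed persons = Σ (standard pop × age-specific rate ÷ 1,000)
= 7,100×160.16/1,000 + 6,700×216.81/1,000 + 10,400×178.44/1,000 + 5,800×148.67/1,000 + 6,500×121.35/1,000 + 4,900×25.40/1,000
= 1137.14 + 1452.63 + 1855.78 + 862.29 + 788.77 + 124.46 = 6221.06.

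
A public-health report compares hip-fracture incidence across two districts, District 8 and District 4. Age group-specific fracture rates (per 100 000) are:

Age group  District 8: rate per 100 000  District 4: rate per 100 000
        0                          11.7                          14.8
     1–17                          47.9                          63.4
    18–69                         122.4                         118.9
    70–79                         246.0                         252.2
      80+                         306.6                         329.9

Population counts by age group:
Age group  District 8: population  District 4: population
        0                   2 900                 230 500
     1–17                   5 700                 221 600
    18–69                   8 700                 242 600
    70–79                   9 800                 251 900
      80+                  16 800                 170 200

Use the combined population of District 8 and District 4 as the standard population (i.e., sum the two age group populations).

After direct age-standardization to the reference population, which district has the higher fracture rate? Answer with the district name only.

Combined standard total = 1 160 700; weights = 0.2011, 0.1958, 0.2165, 0.2255, 0.1611.
District 8: 0.2011×11.7 + 0.1958×47.9 + 0.2165×122.4 + 0.2255×246.0 + 0.1611×306.6 = 143.0947 per 100 000.
District 4: 0.2011×14.8 + 0.1958×63.4 + 0.2165×118.9 + 0.2255×252.2 + 0.1611×329.9 = 151.1474 per 100 000.
The crude rates (203.50 vs 148.62) would put District 8 higher, but that reflects its age composition; once standardized to a common age structure, District 4 has the higher underlying rate.

District 4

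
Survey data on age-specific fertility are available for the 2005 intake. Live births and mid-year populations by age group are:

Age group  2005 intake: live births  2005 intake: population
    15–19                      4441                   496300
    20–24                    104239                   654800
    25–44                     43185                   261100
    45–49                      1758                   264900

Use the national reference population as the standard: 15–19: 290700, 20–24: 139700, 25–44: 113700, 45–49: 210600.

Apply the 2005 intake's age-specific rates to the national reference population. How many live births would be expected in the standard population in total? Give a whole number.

45044

Age-specific rates per 1000 for the 2005 intake: 8.948, 159.192, 165.396, 6.636.
Expected live births = Σ (standard pop × age-specific rate ÷ 1000)
= 290700×8.948/1000 + 139700×159.192/1000 + 113700×165.396/1000 + 210600×6.636/1000
= 2601.25 + 22239.14 + 18805.57 + 1397.64 = 45043.60.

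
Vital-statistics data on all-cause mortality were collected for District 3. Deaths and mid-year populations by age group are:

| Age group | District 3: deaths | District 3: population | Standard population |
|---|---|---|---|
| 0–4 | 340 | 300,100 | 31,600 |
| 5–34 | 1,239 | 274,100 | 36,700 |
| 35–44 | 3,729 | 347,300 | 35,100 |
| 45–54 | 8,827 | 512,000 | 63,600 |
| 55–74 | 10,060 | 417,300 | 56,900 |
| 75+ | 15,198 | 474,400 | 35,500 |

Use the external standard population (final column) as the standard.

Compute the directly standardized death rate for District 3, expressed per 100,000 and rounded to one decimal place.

Age-specific rates per 100,000 for District 3: 113.30, 452.02, 1073.71, 1724.02, 2410.74, 3203.63.
Standard total = 259,400; weights = 0.1218, 0.1415, 0.1353, 0.2452, 0.2194, 0.1369.
Standardized rate: 0.1218×113.30 + 0.1415×452.02 + 0.1353×1073.71 + 0.2452×1724.02 + 0.2194×2410.74 + 0.1369×3203.63 = 1612.9691 per 100,000.

1613.0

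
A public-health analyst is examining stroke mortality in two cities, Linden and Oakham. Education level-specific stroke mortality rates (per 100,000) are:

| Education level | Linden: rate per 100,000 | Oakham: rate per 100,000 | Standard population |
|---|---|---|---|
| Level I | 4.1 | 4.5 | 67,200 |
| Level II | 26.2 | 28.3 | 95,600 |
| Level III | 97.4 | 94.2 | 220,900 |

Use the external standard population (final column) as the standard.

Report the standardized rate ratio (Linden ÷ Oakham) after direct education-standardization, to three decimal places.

Standard total = 383,700; weights = 0.1751, 0.2492, 0.5757.
Linden: 0.1751×4.1 + 0.2492×26.2 + 0.5757×97.4 = 63.3200 per 100,000.
Oakham: 0.1751×4.5 + 0.2492×28.3 + 0.5757×94.2 = 62.0710 per 100,000.
Ratio = 63.3200 ÷ 62.0710 = 1.02012.

1.020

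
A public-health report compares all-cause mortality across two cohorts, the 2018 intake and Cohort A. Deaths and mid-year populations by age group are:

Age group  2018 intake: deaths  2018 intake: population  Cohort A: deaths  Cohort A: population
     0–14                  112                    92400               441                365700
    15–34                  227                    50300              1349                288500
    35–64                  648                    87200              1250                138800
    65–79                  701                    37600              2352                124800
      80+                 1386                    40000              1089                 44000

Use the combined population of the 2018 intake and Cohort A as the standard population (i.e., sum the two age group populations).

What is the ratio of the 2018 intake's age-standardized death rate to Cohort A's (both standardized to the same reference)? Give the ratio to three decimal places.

Age-specific rates per 100000 for the 2018 intake: 121.21, 451.29, 743.12, 1864.36, 3465.00.
For Cohort A: 120.59, 467.59, 900.58, 1884.62, 2475.00.
Combined standard total = 1269300; weights = 0.3609, 0.2669, 0.1781, 0.1279, 0.0662.
The 2018 intake: 0.3609×121.21 + 0.2669×451.29 + 0.1781×743.12 + 0.1279×1864.36 + 0.0662×3465.00 = 764.3602 per 100000.
Cohort A: 0.3609×120.59 + 0.2669×467.59 + 0.1781×900.58 + 0.1279×1884.62 + 0.0662×2475.00 = 733.5966 per 100000.
Ratio = 764.3602 ÷ 733.5966 = 1.04194.

1.042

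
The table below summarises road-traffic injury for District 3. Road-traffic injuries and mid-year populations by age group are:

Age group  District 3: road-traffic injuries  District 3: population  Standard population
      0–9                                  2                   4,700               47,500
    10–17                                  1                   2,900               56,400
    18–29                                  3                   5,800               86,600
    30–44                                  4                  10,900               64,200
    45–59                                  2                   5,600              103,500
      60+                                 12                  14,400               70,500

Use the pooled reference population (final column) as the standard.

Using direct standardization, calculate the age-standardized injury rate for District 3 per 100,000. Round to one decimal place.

47.5

Age-specific rates per 100,000 for District 3: 42.55, 34.48, 51.72, 36.70, 35.71, 83.33.
Standard total = 428,700; weights = 0.1108, 0.1316, 0.2020, 0.1498, 0.2414, 0.1645.
Standardized rate: 0.1108×42.55 + 0.1316×34.48 + 0.2020×51.72 + 0.1498×36.70 + 0.2414×35.71 + 0.1645×83.33 = 47.5223 per 100,000.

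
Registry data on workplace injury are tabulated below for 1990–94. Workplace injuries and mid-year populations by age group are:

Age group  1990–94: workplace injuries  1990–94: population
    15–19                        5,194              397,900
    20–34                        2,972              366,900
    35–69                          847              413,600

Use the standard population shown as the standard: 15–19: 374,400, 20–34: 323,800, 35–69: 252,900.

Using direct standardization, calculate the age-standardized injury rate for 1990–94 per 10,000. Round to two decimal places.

Age-specific rates per 10,000 for 1990–94: 130.54, 81.00, 20.48.
Standard total = 951,100; weights = 0.3936, 0.3404, 0.2659.
Standardized rate: 0.3936×130.54 + 0.3404×81.00 + 0.2659×20.48 = 84.4078 per 10,000.

84.41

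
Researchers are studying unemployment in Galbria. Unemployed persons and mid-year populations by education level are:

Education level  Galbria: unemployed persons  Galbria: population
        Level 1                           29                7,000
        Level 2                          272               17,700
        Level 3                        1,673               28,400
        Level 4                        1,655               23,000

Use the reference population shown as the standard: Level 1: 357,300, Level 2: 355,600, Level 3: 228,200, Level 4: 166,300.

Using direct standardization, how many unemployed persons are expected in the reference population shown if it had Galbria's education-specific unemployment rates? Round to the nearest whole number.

32354

Education-specific rates per 1,000 for Galbria: 4.143, 15.367, 58.908, 71.957.
Expected unemployed persons = Σ (standard pop × education-specific rate ÷ 1,000)
= 357,300×4.143/1,000 + 355,600×15.367/1,000 + 228,200×58.908/1,000 + 166,300×71.957/1,000
= 1480.24 + 5464.59 + 13442.91 + 11966.37 = 32354.11.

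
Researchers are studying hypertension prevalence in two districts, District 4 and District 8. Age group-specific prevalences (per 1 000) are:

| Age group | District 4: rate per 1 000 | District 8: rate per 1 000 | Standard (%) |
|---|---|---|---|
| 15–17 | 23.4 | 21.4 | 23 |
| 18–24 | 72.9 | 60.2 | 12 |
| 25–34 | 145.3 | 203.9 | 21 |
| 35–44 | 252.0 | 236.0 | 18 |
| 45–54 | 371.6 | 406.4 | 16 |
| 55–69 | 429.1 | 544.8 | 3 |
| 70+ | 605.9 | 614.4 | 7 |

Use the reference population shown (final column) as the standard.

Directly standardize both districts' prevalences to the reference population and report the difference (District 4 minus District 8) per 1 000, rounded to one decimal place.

-17.1

Standard weights: 0.23, 0.12, 0.21, 0.18, 0.16, 0.03, 0.07.
District 4: 0.2300×23.4 + 0.1200×72.9 + 0.2100×145.3 + 0.1800×252.0 + 0.1600×371.6 + 0.0300×429.1 + 0.0700×605.9 = 204.7450 per 1 000.
District 8: 0.2300×21.4 + 0.1200×60.2 + 0.2100×203.9 + 0.1800×236.0 + 0.1600×406.4 + 0.0300×544.8 + 0.0700×614.4 = 221.8210 per 1 000.
Difference = 204.7450 − 221.8210 = -17.0760.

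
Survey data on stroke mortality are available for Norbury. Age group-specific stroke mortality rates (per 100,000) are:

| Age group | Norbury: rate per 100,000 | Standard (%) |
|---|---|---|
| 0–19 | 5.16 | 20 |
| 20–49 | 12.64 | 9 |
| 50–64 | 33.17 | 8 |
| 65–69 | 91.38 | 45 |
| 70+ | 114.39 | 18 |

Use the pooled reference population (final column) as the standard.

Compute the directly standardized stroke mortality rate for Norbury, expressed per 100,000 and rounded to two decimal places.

66.53

Standard weights: 0.20, 0.09, 0.08, 0.45, 0.18.
Standardized rate: 0.2000×5.16 + 0.0900×12.64 + 0.0800×33.17 + 0.4500×91.38 + 0.1800×114.39 = 66.5344 per 100,000.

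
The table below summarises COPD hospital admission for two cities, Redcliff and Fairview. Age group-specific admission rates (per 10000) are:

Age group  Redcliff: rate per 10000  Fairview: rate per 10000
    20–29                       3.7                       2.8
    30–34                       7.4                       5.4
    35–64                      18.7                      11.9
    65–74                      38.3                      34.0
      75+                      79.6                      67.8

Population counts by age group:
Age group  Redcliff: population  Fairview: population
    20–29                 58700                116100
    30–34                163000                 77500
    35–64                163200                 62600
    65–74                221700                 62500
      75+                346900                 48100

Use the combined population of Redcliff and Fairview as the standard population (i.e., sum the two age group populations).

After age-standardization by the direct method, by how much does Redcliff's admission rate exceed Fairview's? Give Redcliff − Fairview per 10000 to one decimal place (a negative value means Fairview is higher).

6.1

Combined standard total = 1320300; weights = 0.1324, 0.1822, 0.1710, 0.2153, 0.2992.
Redcliff: 0.1324×3.7 + 0.1822×7.4 + 0.1710×18.7 + 0.2153×38.3 + 0.2992×79.6 = 37.0944 per 10000.
Fairview: 0.1324×2.8 + 0.1822×5.4 + 0.1710×11.9 + 0.2153×34.0 + 0.2992×67.8 = 30.9922 per 10000.
Difference = 37.0944 − 30.9922 = 6.1023.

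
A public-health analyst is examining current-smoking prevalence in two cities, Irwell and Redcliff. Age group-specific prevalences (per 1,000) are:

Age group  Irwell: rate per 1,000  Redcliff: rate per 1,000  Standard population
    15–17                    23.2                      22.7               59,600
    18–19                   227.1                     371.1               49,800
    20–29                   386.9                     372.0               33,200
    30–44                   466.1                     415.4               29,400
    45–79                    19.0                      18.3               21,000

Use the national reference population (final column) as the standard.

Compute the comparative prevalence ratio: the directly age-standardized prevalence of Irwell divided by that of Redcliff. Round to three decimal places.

0.885

Standard total = 193,000; weights = 0.3088, 0.2580, 0.1720, 0.1523, 0.1088.
Irwell: 0.3088×23.2 + 0.2580×227.1 + 0.1720×386.9 + 0.1523×466.1 + 0.1088×19.0 = 205.3872 per 1,000.
Redcliff: 0.3088×22.7 + 0.2580×371.1 + 0.1720×372.0 + 0.1523×415.4 + 0.1088×18.3 = 232.0267 per 1,000.
Ratio = 205.3872 ÷ 232.0267 = 0.88519.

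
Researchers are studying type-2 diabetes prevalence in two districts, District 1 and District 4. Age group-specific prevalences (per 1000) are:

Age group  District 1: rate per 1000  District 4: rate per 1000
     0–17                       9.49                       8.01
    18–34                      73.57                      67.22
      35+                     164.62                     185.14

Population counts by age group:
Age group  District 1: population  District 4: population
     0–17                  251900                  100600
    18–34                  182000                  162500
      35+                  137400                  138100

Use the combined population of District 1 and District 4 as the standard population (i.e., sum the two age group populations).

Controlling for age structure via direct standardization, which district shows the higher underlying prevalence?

Combined standard total = 972500; weights = 0.3625, 0.3542, 0.2833.
District 1: 0.3625×9.49 + 0.3542×73.57 + 0.2833×164.62 = 76.1367 per 1000.
District 4: 0.3625×8.01 + 0.3542×67.22 + 0.2833×185.14 = 79.1639 per 1000.

District 4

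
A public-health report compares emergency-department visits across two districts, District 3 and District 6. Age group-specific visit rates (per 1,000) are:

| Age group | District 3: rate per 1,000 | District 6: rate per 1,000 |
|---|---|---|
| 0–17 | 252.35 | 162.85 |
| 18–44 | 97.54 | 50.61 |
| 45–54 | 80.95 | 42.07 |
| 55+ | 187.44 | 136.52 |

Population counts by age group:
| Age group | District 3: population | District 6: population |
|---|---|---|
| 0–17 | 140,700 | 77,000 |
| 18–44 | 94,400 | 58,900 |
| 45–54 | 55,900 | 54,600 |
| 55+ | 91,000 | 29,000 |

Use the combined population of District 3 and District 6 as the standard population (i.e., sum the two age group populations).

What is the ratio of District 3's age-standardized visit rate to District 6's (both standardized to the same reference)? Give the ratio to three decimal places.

1.577

Combined standard total = 601,500; weights = 0.3619, 0.2549, 0.1837, 0.1995.
District 3: 0.3619×252.35 + 0.2549×97.54 + 0.1837×80.95 + 0.1995×187.44 = 168.4576 per 1,000.
District 6: 0.3619×162.85 + 0.2549×50.61 + 0.1837×42.07 + 0.1995×136.52 = 106.8031 per 1,000.
Ratio = 168.4576 ÷ 106.8031 = 1.57727.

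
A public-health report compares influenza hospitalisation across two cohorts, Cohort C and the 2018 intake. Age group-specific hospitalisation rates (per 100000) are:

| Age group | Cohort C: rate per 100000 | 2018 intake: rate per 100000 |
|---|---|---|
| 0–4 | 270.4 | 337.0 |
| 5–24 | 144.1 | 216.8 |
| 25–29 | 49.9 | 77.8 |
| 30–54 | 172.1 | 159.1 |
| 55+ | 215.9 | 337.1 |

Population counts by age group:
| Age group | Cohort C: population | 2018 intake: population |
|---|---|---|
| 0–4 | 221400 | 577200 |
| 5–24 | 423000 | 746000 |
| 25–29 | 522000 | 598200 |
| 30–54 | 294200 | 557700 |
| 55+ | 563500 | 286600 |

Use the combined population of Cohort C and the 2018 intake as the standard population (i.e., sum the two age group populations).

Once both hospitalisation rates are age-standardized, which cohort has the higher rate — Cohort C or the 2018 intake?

Combined standard total = 4789800; weights = 0.1667, 0.2441, 0.2339, 0.1779, 0.1775.
Cohort C: 0.1667×270.4 + 0.2441×144.1 + 0.2339×49.9 + 0.1779×172.1 + 0.1775×215.9 = 160.8503 per 100000.
The 2018 intake: 0.1667×337.0 + 0.2441×216.8 + 0.2339×77.8 + 0.1779×159.1 + 0.1775×337.1 = 215.4213 per 100000.

2018 intake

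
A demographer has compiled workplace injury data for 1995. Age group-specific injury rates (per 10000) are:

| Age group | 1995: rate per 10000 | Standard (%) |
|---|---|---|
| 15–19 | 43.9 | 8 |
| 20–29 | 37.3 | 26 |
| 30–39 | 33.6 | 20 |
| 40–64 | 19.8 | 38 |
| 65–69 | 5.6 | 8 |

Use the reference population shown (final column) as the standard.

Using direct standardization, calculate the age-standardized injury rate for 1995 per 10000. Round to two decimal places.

27.90

Standard weights: 0.08, 0.26, 0.20, 0.38, 0.08.
Standardized rate: 0.0800×43.9 + 0.2600×37.3 + 0.2000×33.6 + 0.3800×19.8 + 0.0800×5.6 = 27.9020 per 10000.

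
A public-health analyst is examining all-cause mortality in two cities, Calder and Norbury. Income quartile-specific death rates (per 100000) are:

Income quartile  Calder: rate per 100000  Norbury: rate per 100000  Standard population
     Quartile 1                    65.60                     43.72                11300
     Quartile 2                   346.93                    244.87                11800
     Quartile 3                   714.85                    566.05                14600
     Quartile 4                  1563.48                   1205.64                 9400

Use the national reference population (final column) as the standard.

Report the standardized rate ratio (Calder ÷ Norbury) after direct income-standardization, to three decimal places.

Standard total = 47100; weights = 0.2399, 0.2505, 0.3100, 0.1996.
Calder: 0.2399×65.60 + 0.2505×346.93 + 0.3100×714.85 + 0.1996×1563.48 = 636.2755 per 100000.
Norbury: 0.2399×43.72 + 0.2505×244.87 + 0.3100×566.05 + 0.1996×1205.64 = 487.9161 per 100000.
Ratio = 636.2755 ÷ 487.9161 = 1.30407.

1.304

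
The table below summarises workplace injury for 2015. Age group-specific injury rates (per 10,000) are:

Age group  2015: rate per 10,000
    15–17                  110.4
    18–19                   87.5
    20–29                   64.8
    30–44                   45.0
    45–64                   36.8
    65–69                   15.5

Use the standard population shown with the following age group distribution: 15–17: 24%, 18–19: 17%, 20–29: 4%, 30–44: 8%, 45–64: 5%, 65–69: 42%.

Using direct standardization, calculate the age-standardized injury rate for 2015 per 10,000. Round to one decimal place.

Standard weights: 0.24, 0.17, 0.04, 0.08, 0.05, 0.42.
Standardized rate: 0.2400×110.4 + 0.1700×87.5 + 0.0400×64.8 + 0.0800×45.0 + 0.0500×36.8 + 0.4200×15.5 = 55.9130 per 10,000.

55.9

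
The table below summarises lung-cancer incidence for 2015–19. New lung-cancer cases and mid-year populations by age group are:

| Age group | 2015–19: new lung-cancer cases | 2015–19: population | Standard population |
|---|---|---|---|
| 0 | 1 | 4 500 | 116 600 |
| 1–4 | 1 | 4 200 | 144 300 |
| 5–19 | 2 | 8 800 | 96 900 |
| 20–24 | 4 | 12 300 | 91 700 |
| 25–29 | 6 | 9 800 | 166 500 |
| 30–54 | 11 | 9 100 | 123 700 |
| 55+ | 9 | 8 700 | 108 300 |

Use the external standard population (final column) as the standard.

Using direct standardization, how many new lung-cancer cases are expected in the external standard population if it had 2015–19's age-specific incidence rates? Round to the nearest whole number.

Age-specific rates per 100 000 for 2015–19: 22.22, 23.81, 22.73, 32.52, 61.22, 120.88, 103.45.
Expected new lung-cancer cases = Σ (standard pop × age-specific rate ÷ 100 000)
= 116 600×22.22/100 000 + 144 300×23.81/100 000 + 96 900×22.73/100 000 + 91 700×32.52/100 000 + 166 500×61.22/100 000 + 123 700×120.88/100 000 + 108 300×103.45/100 000
= 25.91 + 34.36 + 22.02 + 29.82 + 101.94 + 149.53 + 112.03 = 475.61.

476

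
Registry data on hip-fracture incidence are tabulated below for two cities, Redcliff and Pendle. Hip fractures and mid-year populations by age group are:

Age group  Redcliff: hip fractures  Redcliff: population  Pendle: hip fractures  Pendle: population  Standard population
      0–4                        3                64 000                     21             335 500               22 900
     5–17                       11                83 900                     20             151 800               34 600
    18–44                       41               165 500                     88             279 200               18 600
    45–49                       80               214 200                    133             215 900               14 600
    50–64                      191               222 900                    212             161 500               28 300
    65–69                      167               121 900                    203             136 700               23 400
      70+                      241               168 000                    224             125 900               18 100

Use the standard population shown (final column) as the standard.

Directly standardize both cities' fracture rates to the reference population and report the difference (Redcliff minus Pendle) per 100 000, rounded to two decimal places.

-16.83

Age-specific rates per 100 000 for Redcliff: 4.69, 13.11, 24.77, 37.35, 85.69, 137.00, 143.45.
For Pendle: 6.26, 13.18, 31.52, 61.60, 131.27, 148.50, 177.92.
Standard total = 160 500; weights = 0.1427, 0.2156, 0.1159, 0.0910, 0.1763, 0.1458, 0.1128.
Redcliff: 0.1427×4.69 + 0.2156×13.11 + 0.1159×24.77 + 0.0910×37.35 + 0.1763×85.69 + 0.1458×137.00 + 0.1128×143.45 = 61.0235 per 100 000.
Pendle: 0.1427×6.26 + 0.2156×13.18 + 0.1159×31.52 + 0.0910×61.60 + 0.1763×131.27 + 0.1458×148.50 + 0.1128×177.92 = 77.8505 per 100 000.
Difference = 61.0235 − 77.8505 = -16.8271.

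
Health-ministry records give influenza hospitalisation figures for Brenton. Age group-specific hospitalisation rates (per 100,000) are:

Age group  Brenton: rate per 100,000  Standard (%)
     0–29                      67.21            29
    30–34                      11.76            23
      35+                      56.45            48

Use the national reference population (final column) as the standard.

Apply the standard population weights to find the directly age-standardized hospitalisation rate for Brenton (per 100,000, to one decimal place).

Standard weights: 0.29, 0.23, 0.48.
Standardized rate: 0.2900×67.21 + 0.2300×11.76 + 0.4800×56.45 = 49.2917 per 100,000.

49.3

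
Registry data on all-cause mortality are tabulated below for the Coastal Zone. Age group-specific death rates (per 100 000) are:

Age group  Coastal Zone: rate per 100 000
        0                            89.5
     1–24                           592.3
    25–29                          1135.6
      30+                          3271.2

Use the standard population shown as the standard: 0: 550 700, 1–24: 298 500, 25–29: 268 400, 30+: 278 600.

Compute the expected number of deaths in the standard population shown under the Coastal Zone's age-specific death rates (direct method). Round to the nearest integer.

Expected deaths = Σ (standard pop × age-specific rate ÷ 100 000)
= 550 700×89.5/100 000 + 298 500×592.3/100 000 + 268 400×1135.6/100 000 + 278 600×3271.2/100 000
= 492.88 + 1768.02 + 3047.95 + 9113.56 = 14422.41.

14422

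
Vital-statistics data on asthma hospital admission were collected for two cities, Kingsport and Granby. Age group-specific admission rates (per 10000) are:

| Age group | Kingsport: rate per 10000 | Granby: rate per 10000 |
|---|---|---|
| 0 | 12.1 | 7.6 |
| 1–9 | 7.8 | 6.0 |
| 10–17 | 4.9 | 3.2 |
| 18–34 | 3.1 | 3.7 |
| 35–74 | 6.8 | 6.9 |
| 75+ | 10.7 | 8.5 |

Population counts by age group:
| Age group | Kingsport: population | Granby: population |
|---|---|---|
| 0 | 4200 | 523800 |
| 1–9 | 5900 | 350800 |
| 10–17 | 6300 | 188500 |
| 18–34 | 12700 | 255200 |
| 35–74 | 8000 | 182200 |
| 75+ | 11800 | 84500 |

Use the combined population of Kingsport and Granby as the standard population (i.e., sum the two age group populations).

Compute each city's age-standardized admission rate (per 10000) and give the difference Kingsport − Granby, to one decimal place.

2.1

Combined standard total = 1633900; weights = 0.3232, 0.2183, 0.1192, 0.1640, 0.1164, 0.0589.
Kingsport: 0.3232×12.1 + 0.2183×7.8 + 0.1192×4.9 + 0.1640×3.1 + 0.1164×6.8 + 0.0589×10.7 = 8.1277 per 10000.
Granby: 0.3232×7.6 + 0.2183×6.0 + 0.1192×3.2 + 0.1640×3.7 + 0.1164×6.9 + 0.0589×8.5 = 6.0582 per 10000.
Difference = 8.1277 − 6.0582 = 2.0695.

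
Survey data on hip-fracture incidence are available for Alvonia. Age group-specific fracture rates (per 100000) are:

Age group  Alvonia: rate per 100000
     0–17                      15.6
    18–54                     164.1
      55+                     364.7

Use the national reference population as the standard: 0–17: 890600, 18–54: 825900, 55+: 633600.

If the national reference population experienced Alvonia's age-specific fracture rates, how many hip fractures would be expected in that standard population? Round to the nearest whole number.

Expected hip fractures = Σ (standard pop × age-specific rate ÷ 100000)
= 890600×15.6/100000 + 825900×164.1/100000 + 633600×364.7/100000
= 138.93 + 1355.30 + 2310.74 = 3804.97.

3805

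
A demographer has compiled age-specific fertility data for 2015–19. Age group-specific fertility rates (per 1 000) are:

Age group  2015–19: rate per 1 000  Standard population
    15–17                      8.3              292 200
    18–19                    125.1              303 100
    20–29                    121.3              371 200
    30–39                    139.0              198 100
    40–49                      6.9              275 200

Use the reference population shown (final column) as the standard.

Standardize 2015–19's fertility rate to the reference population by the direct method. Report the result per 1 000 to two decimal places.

Standard total = 1 439 800; weights = 0.2029, 0.2105, 0.2578, 0.1376, 0.1911.
Standardized rate: 0.2029×8.3 + 0.2105×125.1 + 0.2578×121.3 + 0.1376×139.0 + 0.1911×6.9 = 79.7364 per 1 000.

79.74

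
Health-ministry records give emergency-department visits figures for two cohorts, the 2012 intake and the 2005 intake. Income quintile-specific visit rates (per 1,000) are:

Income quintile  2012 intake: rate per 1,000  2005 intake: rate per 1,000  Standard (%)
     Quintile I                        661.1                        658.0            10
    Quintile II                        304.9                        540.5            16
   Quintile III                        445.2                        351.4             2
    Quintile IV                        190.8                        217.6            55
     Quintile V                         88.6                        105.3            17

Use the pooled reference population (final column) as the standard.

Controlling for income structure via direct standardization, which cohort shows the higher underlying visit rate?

2005 intake

Standard weights: 0.10, 0.16, 0.02, 0.55, 0.17.
The 2012 intake: 0.1000×661.1 + 0.1600×304.9 + 0.0200×445.2 + 0.5500×190.8 + 0.1700×88.6 = 243.8000 per 1,000.
The 2005 intake: 0.1000×658.0 + 0.1600×540.5 + 0.0200×351.4 + 0.5500×217.6 + 0.1700×105.3 = 296.8890 per 1,000.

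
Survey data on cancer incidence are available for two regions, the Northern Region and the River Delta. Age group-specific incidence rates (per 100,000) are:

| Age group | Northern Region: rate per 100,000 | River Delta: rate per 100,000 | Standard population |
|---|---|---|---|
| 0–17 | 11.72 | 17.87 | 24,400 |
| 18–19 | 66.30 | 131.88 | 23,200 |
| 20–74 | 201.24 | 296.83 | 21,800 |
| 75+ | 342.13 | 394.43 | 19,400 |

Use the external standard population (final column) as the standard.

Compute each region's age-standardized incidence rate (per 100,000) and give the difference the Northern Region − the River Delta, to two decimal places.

-53.72

Standard total = 88,800; weights = 0.2748, 0.2613, 0.2455, 0.2185.
The Northern Region: 0.2748×11.72 + 0.2613×66.30 + 0.2455×201.24 + 0.2185×342.13 = 144.6901 per 100,000.
The River Delta: 0.2748×17.87 + 0.2613×131.88 + 0.2455×296.83 + 0.2185×394.43 = 198.4063 per 100,000.
Difference = 144.6901 − 198.4063 = -53.7162.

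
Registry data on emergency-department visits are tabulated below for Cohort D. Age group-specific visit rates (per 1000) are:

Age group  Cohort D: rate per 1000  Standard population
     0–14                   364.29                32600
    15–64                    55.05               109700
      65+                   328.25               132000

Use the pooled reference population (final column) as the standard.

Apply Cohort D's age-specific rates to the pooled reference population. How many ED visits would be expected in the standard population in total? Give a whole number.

61244

Expected ED visits = Σ (standard pop × age-specific rate ÷ 1000)
= 32600×364.29/1000 + 109700×55.05/1000 + 132000×328.25/1000
= 11875.85 + 6038.98 + 43329.00 = 61243.84.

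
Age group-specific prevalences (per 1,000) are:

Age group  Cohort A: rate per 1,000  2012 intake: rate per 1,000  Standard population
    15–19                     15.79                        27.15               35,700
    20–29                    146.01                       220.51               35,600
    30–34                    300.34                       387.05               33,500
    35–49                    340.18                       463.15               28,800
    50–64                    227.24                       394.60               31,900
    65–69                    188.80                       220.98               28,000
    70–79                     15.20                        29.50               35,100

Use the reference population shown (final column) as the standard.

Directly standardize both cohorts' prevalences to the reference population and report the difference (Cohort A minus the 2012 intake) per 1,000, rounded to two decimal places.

Standard total = 228,600; weights = 0.1562, 0.1557, 0.1465, 0.1260, 0.1395, 0.1225, 0.1535.
Cohort A: 0.1562×15.79 + 0.1557×146.01 + 0.1465×300.34 + 0.1260×340.18 + 0.1395×227.24 + 0.1225×188.80 + 0.1535×15.20 = 169.2437 per 1,000.
The 2012 intake: 0.1562×27.15 + 0.1557×220.51 + 0.1465×387.05 + 0.1260×463.15 + 0.1395×394.60 + 0.1225×220.98 + 0.1535×29.50 = 240.3103 per 1,000.
Difference = 169.2437 − 240.3103 = -71.0666.

-71.07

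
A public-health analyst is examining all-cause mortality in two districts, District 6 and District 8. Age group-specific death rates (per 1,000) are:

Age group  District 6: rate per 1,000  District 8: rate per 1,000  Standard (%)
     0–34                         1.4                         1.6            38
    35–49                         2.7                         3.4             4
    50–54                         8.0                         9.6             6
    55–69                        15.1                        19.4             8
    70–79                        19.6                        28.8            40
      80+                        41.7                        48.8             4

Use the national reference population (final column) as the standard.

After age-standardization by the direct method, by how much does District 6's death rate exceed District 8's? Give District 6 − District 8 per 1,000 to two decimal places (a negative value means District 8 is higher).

-4.51

Standard weights: 0.38, 0.04, 0.06, 0.08, 0.40, 0.04.
District 6: 0.3800×1.4 + 0.0400×2.7 + 0.0600×8.0 + 0.0800×15.1 + 0.4000×19.6 + 0.0400×41.7 = 11.8360 per 1,000.
District 8: 0.3800×1.6 + 0.0400×3.4 + 0.0600×9.6 + 0.0800×19.4 + 0.4000×28.8 + 0.0400×48.8 = 16.3440 per 1,000.
Difference = 11.8360 − 16.3440 = -4.5080.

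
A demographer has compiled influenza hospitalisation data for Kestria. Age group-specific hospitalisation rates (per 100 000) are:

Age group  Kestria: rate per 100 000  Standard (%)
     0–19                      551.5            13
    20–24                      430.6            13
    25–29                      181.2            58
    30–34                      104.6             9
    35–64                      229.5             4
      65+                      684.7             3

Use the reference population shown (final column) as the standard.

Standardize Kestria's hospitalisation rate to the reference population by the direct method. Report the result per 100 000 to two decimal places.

Standard weights: 0.13, 0.13, 0.58, 0.09, 0.04, 0.03.
Standardized rate: 0.1300×551.5 + 0.1300×430.6 + 0.5800×181.2 + 0.0900×104.6 + 0.0400×229.5 + 0.0300×684.7 = 271.9040 per 100 000.

271.90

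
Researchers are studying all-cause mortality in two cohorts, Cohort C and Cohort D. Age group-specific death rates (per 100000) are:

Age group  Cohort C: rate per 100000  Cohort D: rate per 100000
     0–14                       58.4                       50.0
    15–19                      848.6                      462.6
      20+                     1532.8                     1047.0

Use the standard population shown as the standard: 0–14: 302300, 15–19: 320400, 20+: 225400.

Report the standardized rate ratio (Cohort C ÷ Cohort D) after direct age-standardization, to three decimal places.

Standard total = 848100; weights = 0.3564, 0.3778, 0.2658.
Cohort C: 0.3564×58.4 + 0.3778×848.6 + 0.2658×1532.8 = 748.7783 per 100000.
Cohort D: 0.3564×50.0 + 0.3778×462.6 + 0.2658×1047.0 = 470.8476 per 100000.
Ratio = 748.7783 ÷ 470.8476 = 1.59028.

1.590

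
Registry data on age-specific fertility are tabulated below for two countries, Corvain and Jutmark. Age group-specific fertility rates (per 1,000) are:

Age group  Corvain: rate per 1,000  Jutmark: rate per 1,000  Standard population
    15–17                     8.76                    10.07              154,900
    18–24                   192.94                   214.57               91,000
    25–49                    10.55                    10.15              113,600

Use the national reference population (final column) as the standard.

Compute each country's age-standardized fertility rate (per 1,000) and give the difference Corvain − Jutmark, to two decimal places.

-5.91

Standard total = 359,500; weights = 0.4309, 0.2531, 0.3160.
Corvain: 0.4309×8.76 + 0.2531×192.94 + 0.3160×10.55 = 55.9470 per 1,000.
Jutmark: 0.4309×10.07 + 0.2531×214.57 + 0.3160×10.15 = 61.8602 per 1,000.
Difference = 55.9470 − 61.8602 = -5.9132.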